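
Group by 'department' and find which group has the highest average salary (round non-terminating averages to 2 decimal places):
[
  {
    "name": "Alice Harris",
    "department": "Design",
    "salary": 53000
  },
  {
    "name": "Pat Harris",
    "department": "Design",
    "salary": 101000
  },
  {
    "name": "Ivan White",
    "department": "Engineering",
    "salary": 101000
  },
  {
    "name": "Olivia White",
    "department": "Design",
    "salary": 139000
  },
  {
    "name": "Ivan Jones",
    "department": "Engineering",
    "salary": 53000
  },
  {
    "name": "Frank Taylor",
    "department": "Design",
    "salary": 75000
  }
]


Group by: department

Groups:
  Design: 4 people, avg salary = 368000/4 = $92000
  Engineering: 2 people, avg salary = 154000/2 = $77000

Highest average salary: Design ($92000)

Design ($92000)


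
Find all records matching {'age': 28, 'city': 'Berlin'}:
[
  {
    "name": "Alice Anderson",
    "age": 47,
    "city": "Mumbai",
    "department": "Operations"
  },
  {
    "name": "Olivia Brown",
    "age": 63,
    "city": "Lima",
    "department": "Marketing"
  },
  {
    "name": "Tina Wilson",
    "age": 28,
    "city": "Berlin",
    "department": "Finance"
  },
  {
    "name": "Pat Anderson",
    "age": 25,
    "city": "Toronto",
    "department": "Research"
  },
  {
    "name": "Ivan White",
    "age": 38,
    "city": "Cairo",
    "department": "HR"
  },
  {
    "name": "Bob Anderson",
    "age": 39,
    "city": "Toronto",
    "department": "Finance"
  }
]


Search criteria: {'age': 28, 'city': 'Berlin'}

Checking 6 records:
  Alice Anderson: {age: 47, city: Mumbai}
  Olivia Brown: {age: 63, city: Lima}
  Tina Wilson: {age: 28, city: Berlin} <-- MATCH
  Pat Anderson: {age: 25, city: Toronto}
  Ivan White: {age: 38, city: Cairo}
  Bob Anderson: {age: 39, city: Toronto}

Matches: ["Tina Wilson"]

["Tina Wilson"]


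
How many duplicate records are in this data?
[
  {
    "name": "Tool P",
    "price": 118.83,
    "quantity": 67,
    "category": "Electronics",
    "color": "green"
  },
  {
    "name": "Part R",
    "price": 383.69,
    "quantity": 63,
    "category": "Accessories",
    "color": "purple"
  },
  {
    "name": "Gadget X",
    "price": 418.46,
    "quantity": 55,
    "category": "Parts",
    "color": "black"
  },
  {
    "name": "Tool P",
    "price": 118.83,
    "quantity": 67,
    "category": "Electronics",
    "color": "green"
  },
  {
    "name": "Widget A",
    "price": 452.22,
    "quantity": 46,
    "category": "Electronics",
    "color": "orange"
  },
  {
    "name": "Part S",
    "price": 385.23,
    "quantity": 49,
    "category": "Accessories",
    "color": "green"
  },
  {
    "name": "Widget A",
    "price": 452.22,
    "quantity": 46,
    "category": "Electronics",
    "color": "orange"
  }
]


Checking 7 records for duplicates:

  Row 1: Tool P ($118.83, qty 67)
  Row 2: Part R ($383.69, qty 63)
  Row 3: Gadget X ($418.46, qty 55)
  Row 4: Tool P ($118.83, qty 67) <-- DUPLICATE
  Row 5: Widget A ($452.22, qty 46)
  Row 6: Part S ($385.23, qty 49)
  Row 7: Widget A ($452.22, qty 46) <-- DUPLICATE

Duplicates found: 2
Unique records: 5

2 duplicates, 5 unique


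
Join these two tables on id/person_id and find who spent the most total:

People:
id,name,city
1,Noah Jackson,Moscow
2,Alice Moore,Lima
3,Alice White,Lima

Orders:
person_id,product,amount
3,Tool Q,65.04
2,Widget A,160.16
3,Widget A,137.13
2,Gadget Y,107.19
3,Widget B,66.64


Join on: people.id = orders.person_id

Joined rows:
  Alice White (Lima) bought Tool Q for $65.04
  Alice Moore (Lima) bought Widget A for $160.16
  Alice White (Lima) bought Widget A for $137.13
  Alice Moore (Lima) bought Gadget Y for $107.19
  Alice White (Lima) bought Widget B for $66.64

Total per person:
  Alice White: $268.81
  Alice Moore: $267.35

Top spender: Alice White ($268.81)

Alice White ($268.81)


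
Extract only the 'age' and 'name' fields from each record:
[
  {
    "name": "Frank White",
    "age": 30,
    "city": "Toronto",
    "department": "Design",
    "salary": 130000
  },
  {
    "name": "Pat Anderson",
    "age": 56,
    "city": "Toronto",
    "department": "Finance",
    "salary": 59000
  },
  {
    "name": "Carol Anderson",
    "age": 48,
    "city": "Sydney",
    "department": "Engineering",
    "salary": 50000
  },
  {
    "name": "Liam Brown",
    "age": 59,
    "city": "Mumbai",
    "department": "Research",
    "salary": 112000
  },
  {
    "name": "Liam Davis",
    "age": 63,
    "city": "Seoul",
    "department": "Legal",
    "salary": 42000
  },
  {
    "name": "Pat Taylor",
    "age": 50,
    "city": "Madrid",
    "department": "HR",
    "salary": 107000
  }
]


Original: 6 records with fields: name, age, city, department, salary
Keep: ['age', 'name']
Drop: ['city', 'department', 'salary']
Result: 6 records, 2 fields each

[
  {
    "age": 30,
    "name": "Frank White"
  },
  {
    "age": 56,
    "name": "Pat Anderson"
  },
  {
    "age": 48,
    "name": "Carol Anderson"
  },
  {
    "age": 59,
    "name": "Liam Brown"
  },
  {
    "age": 63,
    "name": "Liam Davis"
  },
  {
    "age": 50,
    "name": "Pat Taylor"
  }
]


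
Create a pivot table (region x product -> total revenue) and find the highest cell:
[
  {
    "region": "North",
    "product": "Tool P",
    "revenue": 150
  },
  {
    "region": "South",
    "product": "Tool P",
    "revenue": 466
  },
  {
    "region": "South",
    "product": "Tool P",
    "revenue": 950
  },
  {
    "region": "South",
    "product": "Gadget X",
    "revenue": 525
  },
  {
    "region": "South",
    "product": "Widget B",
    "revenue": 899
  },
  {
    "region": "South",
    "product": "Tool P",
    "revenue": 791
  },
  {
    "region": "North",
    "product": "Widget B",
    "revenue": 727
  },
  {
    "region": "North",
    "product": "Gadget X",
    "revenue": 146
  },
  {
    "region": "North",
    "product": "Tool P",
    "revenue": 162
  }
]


Pivot: region (rows) x product (columns) -> total revenue

     Gadget X      Tool P        Widget B    
North          146           312           727  
South          525          2207           899  

Highest: South / Tool P = $2207

South / Tool P = $2207


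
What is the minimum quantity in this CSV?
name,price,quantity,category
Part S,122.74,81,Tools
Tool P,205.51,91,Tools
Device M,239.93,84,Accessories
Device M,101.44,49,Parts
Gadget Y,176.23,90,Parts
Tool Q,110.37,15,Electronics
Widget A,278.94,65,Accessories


Computing minimum quantity:
Values: [81, 91, 84, 49, 90, 15, 65]
Min = 15

15


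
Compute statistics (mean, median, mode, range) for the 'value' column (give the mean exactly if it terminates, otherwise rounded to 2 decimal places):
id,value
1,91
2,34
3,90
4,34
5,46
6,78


Data: [91, 34, 90, 34, 46, 78]
Count: 6
Sum: 373
Mean: 373/6 ≈ 62.17 (rounded to 2 decimal places)
Sorted: [34, 34, 46, 78, 90, 91]
Median: 62.0
Mode: 34 (2 times)
Range: 91 - 34 = 57
Min: 34, Max: 91

mean≈62.17, median=62.0, mode=34, range=57


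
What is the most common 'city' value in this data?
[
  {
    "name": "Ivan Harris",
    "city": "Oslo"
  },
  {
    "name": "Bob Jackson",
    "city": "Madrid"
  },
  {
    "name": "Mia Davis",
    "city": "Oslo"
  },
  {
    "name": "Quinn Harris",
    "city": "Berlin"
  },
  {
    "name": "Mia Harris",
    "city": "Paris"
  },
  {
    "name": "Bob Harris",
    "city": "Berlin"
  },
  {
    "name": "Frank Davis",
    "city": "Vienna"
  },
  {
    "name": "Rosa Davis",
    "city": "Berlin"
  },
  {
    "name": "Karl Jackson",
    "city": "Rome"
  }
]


Counting 'city' values across 9 records:

  Berlin: 3 ###
  Oslo: 2 ##
  Madrid: 1 #
  Paris: 1 #
  Vienna: 1 #
  Rome: 1 #

Most common: Berlin (3 times)

Berlin (3 times)


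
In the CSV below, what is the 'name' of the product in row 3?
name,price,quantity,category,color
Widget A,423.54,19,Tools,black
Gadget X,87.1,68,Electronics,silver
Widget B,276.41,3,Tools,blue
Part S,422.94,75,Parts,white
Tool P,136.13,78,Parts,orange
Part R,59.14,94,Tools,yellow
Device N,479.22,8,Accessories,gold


Query: Row 3 ('Widget B'), column 'name'
Value: Widget B

Widget B


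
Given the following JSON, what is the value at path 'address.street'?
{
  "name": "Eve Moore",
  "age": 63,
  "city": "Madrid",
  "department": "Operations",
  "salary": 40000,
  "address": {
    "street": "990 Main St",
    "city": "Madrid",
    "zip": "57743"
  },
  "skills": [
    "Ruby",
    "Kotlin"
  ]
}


Query: address.street
Path: address -> street
Value: 990 Main St

990 Main St


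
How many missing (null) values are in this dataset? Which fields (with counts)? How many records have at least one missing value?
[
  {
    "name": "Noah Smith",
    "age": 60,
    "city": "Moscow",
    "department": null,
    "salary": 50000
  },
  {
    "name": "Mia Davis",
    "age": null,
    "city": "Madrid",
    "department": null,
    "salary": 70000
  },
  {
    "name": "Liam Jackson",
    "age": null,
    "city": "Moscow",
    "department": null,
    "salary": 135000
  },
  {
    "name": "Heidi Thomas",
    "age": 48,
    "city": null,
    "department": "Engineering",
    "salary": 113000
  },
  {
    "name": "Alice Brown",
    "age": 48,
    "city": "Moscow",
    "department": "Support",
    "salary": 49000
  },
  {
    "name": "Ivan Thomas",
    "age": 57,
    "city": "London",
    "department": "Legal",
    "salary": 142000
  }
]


Checking for missing (null) values in 6 records:

  Noah Smith: department
  Mia Davis: age, department
  Liam Jackson: age, department
  Heidi Thomas: city
  Alice Brown: complete
  Ivan Thomas: complete

Per field:
  name: 0 missing
  age: 2 missing
  city: 1 missing
  department: 3 missing
  salary: 0 missing

Total missing values: 6
Records with any missing: 4

6 missing values (age: 2, city: 1, department: 3); 4 incomplete records


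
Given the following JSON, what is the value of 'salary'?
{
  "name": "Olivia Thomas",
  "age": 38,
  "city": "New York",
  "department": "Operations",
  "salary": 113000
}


Looking up field 'salary'
Value: 113000

113000


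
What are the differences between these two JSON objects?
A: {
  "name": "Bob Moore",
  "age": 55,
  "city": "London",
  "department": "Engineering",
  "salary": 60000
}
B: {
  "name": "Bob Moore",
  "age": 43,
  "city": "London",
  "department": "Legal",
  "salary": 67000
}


Comparing each field (in key order):
  name: same
  age: DIFFERENT
  city: same
  department: DIFFERENT
  salary: DIFFERENT
Differences:
  age: 55 -> 43
  department: Engineering -> Legal
  salary: 60000 -> 67000

3 field(s) changed

3 changes: age, department, salary


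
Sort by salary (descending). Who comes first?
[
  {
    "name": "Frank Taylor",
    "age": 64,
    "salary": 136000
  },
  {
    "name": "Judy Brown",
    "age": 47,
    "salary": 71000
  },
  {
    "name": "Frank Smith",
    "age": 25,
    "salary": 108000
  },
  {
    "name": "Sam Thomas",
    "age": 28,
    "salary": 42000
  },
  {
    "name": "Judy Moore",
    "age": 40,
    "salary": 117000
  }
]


Sort by: salary (descending)

Sorted order:
  1. Frank Taylor (salary = 136000)
  2. Judy Moore (salary = 117000)
  3. Frank Smith (salary = 108000)
  4. Judy Brown (salary = 71000)
  5. Sam Thomas (salary = 42000)

First: Frank Taylor

Frank Taylor


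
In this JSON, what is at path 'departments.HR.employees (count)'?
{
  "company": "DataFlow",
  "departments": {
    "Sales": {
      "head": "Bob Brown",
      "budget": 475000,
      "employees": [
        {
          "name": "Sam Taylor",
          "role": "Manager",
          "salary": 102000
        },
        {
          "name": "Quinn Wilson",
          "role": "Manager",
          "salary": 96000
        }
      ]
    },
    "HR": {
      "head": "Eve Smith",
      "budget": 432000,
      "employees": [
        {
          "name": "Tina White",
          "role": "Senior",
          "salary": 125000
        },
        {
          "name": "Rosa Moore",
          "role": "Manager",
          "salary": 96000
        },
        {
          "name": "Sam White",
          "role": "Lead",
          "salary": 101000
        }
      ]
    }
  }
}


Path: departments.HR.employees (count)

Navigate:
  -> departments
  -> HR
  -> employees (array, length 3)

3


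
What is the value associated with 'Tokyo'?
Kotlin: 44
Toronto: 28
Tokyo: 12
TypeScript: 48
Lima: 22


Looking up key 'Tokyo'
Value: 12

12


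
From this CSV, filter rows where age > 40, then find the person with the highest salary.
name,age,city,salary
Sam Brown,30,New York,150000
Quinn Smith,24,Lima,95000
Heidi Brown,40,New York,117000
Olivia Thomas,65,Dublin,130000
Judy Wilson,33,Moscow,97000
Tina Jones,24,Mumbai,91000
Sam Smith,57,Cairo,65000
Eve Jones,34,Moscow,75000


Filter: age > 40
Sort by: salary (descending)

Filtered records (2):
  Olivia Thomas, age 65, salary $130000
  Sam Smith, age 57, salary $65000

Highest salary: Olivia Thomas ($130000)

Olivia Thomas


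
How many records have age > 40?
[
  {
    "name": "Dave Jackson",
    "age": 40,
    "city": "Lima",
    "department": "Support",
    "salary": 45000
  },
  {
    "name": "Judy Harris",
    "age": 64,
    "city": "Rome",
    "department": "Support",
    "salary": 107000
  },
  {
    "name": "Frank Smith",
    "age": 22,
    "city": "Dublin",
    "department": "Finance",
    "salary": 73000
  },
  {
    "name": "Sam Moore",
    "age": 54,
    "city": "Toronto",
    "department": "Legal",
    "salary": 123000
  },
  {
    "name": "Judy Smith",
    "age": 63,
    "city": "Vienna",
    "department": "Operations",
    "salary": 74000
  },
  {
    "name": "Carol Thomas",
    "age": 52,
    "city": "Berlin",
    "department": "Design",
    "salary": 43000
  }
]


Data: 6 records
Condition: age > 40

Checking each record:
  Dave Jackson: 40
  Judy Harris: 64 MATCH
  Frank Smith: 22
  Sam Moore: 54 MATCH
  Judy Smith: 63 MATCH
  Carol Thomas: 52 MATCH

Count: 4

4


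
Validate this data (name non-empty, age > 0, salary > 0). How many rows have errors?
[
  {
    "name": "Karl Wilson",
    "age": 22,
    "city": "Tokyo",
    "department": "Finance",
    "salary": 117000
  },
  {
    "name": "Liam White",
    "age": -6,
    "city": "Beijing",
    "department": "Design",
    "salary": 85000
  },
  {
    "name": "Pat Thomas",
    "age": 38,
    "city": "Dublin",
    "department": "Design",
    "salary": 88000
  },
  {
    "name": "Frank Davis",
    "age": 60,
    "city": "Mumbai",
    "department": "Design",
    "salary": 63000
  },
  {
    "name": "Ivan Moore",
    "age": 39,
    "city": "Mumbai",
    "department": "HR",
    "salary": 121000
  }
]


Validating 5 records:
Rules: name non-empty, age > 0, salary > 0

  Row 1 (Karl Wilson): OK
  Row 2 (Liam White): negative age: -6
  Row 3 (Pat Thomas): OK
  Row 4 (Frank Davis): OK
  Row 5 (Ivan Moore): OK

Total errors: 1

1 errors


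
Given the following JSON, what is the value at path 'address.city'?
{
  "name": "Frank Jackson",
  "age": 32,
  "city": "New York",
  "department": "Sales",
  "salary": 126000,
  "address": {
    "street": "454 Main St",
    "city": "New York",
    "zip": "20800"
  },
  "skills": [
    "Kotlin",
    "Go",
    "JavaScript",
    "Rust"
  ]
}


Query: address.city
Path: address -> city
Value: New York

New York


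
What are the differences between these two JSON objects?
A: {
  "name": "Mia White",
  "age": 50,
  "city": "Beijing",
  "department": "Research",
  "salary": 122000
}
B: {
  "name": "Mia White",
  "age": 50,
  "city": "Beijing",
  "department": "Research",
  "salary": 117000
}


Comparing each field (in key order):
  name: same
  age: same
  city: same
  department: same
  salary: DIFFERENT
Differences:
  salary: 122000 -> 117000

1 field(s) changed

1 change: salary


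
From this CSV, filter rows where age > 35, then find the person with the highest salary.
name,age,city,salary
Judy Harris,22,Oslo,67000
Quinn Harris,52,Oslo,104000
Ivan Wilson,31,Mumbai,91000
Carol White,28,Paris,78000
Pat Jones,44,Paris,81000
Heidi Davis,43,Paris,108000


Filter: age > 35
Sort by: salary (descending)

Filtered records (3):
  Heidi Davis, age 43, salary $108000
  Quinn Harris, age 52, salary $104000
  Pat Jones, age 44, salary $81000

Highest salary: Heidi Davis ($108000)

Heidi Davis


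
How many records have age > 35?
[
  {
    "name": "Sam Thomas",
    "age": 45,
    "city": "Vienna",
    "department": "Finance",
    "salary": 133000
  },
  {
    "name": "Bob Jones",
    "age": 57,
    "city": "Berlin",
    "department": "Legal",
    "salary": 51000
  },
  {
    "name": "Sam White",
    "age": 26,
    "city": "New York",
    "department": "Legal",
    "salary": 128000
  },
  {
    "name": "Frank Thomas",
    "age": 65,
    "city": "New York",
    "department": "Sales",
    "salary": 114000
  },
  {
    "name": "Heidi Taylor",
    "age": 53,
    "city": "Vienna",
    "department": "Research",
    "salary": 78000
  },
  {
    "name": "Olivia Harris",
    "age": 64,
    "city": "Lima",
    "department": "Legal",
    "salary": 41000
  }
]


Data: 6 records
Condition: age > 35

Checking each record:
  Sam Thomas: 45 MATCH
  Bob Jones: 57 MATCH
  Sam White: 26
  Frank Thomas: 65 MATCH
  Heidi Taylor: 53 MATCH
  Olivia Harris: 64 MATCH

Count: 5

5


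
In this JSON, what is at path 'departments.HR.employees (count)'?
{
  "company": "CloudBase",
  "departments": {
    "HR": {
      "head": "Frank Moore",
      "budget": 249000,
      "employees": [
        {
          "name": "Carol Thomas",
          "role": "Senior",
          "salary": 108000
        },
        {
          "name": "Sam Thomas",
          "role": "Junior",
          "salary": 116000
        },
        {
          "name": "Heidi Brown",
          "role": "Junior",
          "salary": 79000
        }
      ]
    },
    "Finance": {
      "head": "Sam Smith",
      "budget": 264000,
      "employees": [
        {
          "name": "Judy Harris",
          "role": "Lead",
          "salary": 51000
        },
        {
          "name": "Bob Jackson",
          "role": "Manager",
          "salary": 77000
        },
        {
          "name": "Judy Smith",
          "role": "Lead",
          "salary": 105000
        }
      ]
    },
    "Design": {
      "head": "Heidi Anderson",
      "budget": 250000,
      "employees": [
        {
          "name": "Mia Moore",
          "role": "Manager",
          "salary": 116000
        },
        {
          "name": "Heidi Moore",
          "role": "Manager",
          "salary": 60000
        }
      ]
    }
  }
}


Path: departments.HR.employees (count)

Navigate:
  -> departments
  -> HR
  -> employees (array, length 3)

3


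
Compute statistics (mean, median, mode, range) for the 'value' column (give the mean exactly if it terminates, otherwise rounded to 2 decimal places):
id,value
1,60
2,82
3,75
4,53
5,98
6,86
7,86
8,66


Data: [60, 82, 75, 53, 98, 86, 86, 66]
Count: 8
Sum: 606
Mean: 606/8 = 75.75
Sorted: [53, 60, 66, 75, 82, 86, 86, 98]
Median: 78.5
Mode: 86 (2 times)
Range: 98 - 53 = 45
Min: 53, Max: 98

mean=75.75, median=78.5, mode=86, range=45


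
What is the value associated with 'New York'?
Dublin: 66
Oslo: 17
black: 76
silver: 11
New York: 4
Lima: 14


Looking up key 'New York'
Value: 4

4


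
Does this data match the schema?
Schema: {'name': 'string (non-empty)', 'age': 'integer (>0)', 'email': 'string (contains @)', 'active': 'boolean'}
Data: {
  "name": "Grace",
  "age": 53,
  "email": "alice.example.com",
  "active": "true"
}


Validating each field against schema:
  name: OK (non-empty string)
  age: OK (positive integer)
  email: FAIL ("alice.example.com" does not contain @)
  active: FAIL ("true" is not a boolean)

Result: INVALID (2 errors: email, active)

INVALID (2 errors: email, active)


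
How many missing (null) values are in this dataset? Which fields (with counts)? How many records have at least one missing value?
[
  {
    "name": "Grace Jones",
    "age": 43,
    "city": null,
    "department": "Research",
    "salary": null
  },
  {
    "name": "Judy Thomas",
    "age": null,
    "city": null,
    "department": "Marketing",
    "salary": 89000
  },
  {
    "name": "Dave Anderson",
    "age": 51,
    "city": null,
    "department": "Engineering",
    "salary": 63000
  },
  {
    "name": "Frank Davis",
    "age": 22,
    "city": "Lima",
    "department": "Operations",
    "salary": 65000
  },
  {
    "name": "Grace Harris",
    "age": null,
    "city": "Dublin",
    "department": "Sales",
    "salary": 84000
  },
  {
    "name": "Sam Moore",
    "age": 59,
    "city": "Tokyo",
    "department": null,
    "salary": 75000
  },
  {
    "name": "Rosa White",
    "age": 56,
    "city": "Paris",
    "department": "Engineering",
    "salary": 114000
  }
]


Checking for missing (null) values in 7 records:

  Grace Jones: city, salary
  Judy Thomas: age, city
  Dave Anderson: city
  Frank Davis: complete
  Grace Harris: age
  Sam Moore: department
  Rosa White: complete

Per field:
  name: 0 missing
  age: 2 missing
  city: 3 missing
  department: 1 missing
  salary: 1 missing

Total missing values: 7
Records with any missing: 5

7 missing values (age: 2, city: 3, department: 1, salary: 1); 5 incomplete records


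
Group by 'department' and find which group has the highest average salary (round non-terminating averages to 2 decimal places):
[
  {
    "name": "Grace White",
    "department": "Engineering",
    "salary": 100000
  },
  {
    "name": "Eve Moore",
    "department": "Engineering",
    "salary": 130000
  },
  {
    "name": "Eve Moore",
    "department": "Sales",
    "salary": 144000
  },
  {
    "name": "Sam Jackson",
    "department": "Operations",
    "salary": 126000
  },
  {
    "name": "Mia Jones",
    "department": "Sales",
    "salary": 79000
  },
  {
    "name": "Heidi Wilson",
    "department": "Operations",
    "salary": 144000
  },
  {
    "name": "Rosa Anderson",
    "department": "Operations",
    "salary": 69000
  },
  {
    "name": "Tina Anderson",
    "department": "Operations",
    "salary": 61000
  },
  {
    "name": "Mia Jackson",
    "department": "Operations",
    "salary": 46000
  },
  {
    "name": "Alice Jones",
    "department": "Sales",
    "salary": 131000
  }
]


Group by: department

Groups:
  Engineering: 2 people, avg salary = 230000/2 = $115000
  Operations: 5 people, avg salary = 446000/5 = $89200
  Sales: 3 people, avg salary = 354000/3 = $118000

Highest average salary: Sales ($118000)

Sales ($118000)


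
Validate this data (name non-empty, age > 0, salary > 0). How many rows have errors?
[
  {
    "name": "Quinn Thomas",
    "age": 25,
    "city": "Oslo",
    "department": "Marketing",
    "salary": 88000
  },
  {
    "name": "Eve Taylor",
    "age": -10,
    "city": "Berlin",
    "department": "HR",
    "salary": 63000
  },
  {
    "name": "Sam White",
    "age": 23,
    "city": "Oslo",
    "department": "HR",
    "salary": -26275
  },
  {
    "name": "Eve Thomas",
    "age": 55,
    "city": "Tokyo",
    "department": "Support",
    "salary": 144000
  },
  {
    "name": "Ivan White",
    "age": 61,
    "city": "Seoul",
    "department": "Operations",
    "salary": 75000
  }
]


Validating 5 records:
Rules: name non-empty, age > 0, salary > 0

  Row 1 (Quinn Thomas): OK
  Row 2 (Eve Taylor): negative age: -10
  Row 3 (Sam White): negative salary: -26275
  Row 4 (Eve Thomas): OK
  Row 5 (Ivan White): OK

Total errors: 2

2 errors


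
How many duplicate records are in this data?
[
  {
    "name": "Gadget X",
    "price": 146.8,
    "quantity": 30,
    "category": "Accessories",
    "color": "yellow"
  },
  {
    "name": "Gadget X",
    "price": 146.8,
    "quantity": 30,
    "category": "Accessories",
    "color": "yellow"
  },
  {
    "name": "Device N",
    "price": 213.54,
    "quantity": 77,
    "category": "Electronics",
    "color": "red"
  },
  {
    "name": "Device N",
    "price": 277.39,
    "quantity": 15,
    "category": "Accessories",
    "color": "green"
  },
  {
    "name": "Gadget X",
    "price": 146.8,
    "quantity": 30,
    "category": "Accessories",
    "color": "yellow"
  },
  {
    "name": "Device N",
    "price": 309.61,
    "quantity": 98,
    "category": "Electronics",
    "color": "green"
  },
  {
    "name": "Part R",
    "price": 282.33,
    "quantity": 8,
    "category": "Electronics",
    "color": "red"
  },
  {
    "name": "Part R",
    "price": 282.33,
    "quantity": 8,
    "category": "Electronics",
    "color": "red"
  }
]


Checking 8 records for duplicates:

  Row 1: Gadget X ($146.8, qty 30)
  Row 2: Gadget X ($146.8, qty 30) <-- DUPLICATE
  Row 3: Device N ($213.54, qty 77)
  Row 4: Device N ($277.39, qty 15)
  Row 5: Gadget X ($146.8, qty 30) <-- DUPLICATE
  Row 6: Device N ($309.61, qty 98)
  Row 7: Part R ($282.33, qty 8)
  Row 8: Part R ($282.33, qty 8) <-- DUPLICATE

Duplicates found: 3
Unique records: 5

3 duplicates, 5 unique


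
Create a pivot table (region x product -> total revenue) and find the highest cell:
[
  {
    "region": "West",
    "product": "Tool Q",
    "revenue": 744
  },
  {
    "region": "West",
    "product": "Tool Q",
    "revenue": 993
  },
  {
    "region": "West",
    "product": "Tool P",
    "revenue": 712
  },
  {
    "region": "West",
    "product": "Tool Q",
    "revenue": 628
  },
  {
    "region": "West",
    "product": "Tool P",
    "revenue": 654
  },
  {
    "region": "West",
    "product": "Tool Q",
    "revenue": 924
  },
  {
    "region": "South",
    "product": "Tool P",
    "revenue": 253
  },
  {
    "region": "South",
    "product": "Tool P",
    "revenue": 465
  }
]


Pivot: region (rows) x product (columns) -> total revenue

     Tool P        Tool Q      
South          718             0  
West          1366          3289  

Highest: West / Tool Q = $3289

West / Tool Q = $3289


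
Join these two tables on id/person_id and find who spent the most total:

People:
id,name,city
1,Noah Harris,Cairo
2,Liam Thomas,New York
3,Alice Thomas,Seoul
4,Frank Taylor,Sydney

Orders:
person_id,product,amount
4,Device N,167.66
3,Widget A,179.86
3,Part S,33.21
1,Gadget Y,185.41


Join on: people.id = orders.person_id

Joined rows:
  Frank Taylor (Sydney) bought Device N for $167.66
  Alice Thomas (Seoul) bought Widget A for $179.86
  Alice Thomas (Seoul) bought Part S for $33.21
  Noah Harris (Cairo) bought Gadget Y for $185.41

Total per person:
  Alice Thomas: $213.07
  Noah Harris: $185.41
  Frank Taylor: $167.66

Top spender: Alice Thomas ($213.07)

Alice Thomas ($213.07)


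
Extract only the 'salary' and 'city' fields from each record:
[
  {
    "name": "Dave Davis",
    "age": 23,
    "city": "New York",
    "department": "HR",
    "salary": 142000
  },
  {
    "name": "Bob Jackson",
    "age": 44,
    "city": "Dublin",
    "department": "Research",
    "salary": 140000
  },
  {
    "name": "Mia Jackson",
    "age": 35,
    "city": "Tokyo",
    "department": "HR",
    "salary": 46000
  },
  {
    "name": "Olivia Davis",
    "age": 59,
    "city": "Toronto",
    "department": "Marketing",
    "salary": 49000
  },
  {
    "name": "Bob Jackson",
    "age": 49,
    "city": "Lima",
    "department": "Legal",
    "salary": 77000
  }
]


Original: 5 records with fields: name, age, city, department, salary
Keep: ['salary', 'city']
Drop: ['name', 'age', 'department']
Result: 5 records, 2 fields each

[
  {
    "salary": 142000,
    "city": "New York"
  },
  {
    "salary": 140000,
    "city": "Dublin"
  },
  {
    "salary": 46000,
    "city": "Tokyo"
  },
  {
    "salary": 49000,
    "city": "Toronto"
  },
  {
    "salary": 77000,
    "city": "Lima"
  }
]


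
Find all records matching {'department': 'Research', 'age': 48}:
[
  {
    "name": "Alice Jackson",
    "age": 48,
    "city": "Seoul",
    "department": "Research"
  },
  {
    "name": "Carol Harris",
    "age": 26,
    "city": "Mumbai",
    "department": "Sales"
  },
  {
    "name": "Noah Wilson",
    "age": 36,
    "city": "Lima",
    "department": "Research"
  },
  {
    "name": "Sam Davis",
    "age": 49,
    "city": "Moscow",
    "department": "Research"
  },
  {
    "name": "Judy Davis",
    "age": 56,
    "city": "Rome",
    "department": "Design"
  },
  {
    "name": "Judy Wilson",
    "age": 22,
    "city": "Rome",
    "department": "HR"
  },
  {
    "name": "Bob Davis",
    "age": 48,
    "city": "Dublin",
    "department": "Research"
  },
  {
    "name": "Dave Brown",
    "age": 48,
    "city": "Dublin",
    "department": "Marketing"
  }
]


Search criteria: {'department': 'Research', 'age': 48}

Checking 8 records:
  Alice Jackson: {department: Research, age: 48} <-- MATCH
  Carol Harris: {department: Sales, age: 26}
  Noah Wilson: {department: Research, age: 36}
  Sam Davis: {department: Research, age: 49}
  Judy Davis: {department: Design, age: 56}
  Judy Wilson: {department: HR, age: 22}
  Bob Davis: {department: Research, age: 48} <-- MATCH
  Dave Brown: {department: Marketing, age: 48}

Matches: ["Alice Jackson", "Bob Davis"]

["Alice Jackson", "Bob Davis"]


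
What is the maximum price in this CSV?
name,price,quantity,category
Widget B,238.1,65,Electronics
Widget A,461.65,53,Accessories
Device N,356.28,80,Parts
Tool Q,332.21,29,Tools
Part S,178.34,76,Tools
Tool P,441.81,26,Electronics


Computing maximum price:
Values: [238.1, 461.65, 356.28, 332.21, 178.34, 441.81]
Max = 461.65

461.65


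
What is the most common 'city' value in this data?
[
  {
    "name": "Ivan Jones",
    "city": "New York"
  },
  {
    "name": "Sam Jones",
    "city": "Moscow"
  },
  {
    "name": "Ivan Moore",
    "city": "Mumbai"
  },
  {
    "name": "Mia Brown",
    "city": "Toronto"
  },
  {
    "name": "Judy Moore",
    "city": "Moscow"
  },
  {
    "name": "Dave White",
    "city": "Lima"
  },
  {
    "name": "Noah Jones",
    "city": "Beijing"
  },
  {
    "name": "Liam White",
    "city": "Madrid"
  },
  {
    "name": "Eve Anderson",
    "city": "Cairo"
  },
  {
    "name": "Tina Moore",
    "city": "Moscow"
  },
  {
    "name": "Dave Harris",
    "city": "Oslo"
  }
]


Counting 'city' values across 11 records:

  Moscow: 3 ###
  New York: 1 #
  Mumbai: 1 #
  Toronto: 1 #
  Lima: 1 #
  Beijing: 1 #
  Madrid: 1 #
  Cairo: 1 #
  Oslo: 1 #

Most common: Moscow (3 times)

Moscow (3 times)


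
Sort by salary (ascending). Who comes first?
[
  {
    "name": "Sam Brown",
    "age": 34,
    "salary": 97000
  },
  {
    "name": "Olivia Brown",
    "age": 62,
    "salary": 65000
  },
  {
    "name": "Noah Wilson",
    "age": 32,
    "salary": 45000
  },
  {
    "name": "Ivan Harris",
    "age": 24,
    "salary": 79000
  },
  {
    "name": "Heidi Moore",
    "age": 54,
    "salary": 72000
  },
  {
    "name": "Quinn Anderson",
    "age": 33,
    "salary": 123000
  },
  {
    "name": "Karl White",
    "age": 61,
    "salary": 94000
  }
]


Sort by: salary (ascending)

Sorted order:
  1. Noah Wilson (salary = 45000)
  2. Olivia Brown (salary = 65000)
  3. Heidi Moore (salary = 72000)
  4. Ivan Harris (salary = 79000)
  5. Karl White (salary = 94000)
  6. Sam Brown (salary = 97000)
  7. Quinn Anderson (salary = 123000)

First: Noah Wilson

Noah Wilson


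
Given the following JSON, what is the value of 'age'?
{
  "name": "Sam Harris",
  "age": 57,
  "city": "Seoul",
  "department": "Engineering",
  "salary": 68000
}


Looking up field 'age'
Value: 57

57


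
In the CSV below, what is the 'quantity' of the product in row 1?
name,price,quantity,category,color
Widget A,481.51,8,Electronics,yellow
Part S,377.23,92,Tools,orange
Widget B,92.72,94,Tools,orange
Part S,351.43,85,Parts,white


Query: Row 1 ('Widget A'), column 'quantity'
Value: 8

8


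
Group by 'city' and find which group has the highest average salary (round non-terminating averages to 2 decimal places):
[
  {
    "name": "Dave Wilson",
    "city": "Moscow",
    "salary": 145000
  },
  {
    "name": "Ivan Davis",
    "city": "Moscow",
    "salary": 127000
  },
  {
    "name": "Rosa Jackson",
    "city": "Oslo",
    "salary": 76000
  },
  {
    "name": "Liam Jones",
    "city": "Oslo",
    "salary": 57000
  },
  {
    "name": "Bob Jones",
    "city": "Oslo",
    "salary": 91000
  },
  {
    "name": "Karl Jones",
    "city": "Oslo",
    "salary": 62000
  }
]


Group by: city

Groups:
  Moscow: 2 people, avg salary = 272000/2 = $136000
  Oslo: 4 people, avg salary = 286000/4 = $71500

Highest average salary: Moscow ($136000)

Moscow ($136000)


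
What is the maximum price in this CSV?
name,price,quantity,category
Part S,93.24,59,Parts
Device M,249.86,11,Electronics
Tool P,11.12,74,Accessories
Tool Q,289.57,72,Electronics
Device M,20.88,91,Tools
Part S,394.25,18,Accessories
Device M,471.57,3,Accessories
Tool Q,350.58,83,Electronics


Computing maximum price:
Values: [93.24, 249.86, 11.12, 289.57, 20.88, 394.25, 471.57, 350.58]
Max = 471.57

471.57


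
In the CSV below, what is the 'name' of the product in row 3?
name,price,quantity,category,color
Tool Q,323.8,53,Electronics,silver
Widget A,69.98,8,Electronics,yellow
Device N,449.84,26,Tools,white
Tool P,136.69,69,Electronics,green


Query: Row 3 ('Device N'), column 'name'
Value: Device N

Device N


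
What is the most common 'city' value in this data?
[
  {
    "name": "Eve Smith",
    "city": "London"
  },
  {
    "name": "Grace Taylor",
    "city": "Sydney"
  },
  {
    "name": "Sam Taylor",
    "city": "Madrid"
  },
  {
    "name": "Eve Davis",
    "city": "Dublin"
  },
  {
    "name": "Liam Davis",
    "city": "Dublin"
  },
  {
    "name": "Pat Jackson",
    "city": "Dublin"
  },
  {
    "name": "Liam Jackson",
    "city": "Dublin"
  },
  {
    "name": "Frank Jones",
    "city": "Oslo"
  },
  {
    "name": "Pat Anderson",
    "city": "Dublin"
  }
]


Counting 'city' values across 9 records:

  Dublin: 5 #####
  London: 1 #
  Sydney: 1 #
  Madrid: 1 #
  Oslo: 1 #

Most common: Dublin (5 times)

Dublin (5 times)


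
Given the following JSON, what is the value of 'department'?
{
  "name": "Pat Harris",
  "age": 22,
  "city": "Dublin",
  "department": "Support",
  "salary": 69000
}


Looking up field 'department'
Value: Support

Support


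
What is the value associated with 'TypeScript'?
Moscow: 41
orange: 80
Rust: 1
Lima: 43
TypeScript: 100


Looking up key 'TypeScript'
Value: 100

100


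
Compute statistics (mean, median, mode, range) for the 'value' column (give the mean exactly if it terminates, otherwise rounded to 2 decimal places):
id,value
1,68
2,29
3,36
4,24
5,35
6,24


Data: [68, 29, 36, 24, 35, 24]
Count: 6
Sum: 216
Mean: 216/6 = 36
Sorted: [24, 24, 29, 35, 36, 68]
Median: 32.0
Mode: 24 (2 times)
Range: 68 - 24 = 44
Min: 24, Max: 68

mean=36, median=32.0, mode=24, range=44


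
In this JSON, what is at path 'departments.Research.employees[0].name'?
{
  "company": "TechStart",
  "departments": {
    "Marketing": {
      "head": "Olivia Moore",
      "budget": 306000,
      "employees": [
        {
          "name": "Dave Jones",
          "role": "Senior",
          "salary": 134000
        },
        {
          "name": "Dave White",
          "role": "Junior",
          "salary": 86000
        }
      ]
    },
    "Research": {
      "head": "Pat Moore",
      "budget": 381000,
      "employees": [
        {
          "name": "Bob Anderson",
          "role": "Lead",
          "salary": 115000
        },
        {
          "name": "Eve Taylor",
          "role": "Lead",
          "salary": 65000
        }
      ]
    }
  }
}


Path: departments.Research.employees[0].name

Navigate:
  -> departments
  -> Research
  -> employees[0].name = 'Bob Anderson'

Bob Anderson


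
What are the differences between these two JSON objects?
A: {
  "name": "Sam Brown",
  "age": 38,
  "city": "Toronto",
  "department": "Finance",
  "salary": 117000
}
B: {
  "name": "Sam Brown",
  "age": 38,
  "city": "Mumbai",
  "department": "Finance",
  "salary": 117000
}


Comparing each field (in key order):
  name: same
  age: same
  city: DIFFERENT
  department: same
  salary: same
Differences:
  city: Toronto -> Mumbai

1 field(s) changed

1 change: city


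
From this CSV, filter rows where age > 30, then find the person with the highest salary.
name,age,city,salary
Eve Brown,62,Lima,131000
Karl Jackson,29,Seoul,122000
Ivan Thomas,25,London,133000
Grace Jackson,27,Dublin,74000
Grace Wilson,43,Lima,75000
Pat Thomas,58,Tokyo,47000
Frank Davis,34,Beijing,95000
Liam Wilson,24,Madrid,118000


Filter: age > 30
Sort by: salary (descending)

Filtered records (4):
  Eve Brown, age 62, salary $131000
  Frank Davis, age 34, salary $95000
  Grace Wilson, age 43, salary $75000
  Pat Thomas, age 58, salary $47000

Highest salary: Eve Brown ($131000)

Eve Brown


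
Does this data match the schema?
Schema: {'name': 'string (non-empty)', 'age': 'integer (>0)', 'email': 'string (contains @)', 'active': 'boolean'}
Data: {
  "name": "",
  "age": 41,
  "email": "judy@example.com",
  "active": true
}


Validating each field against schema:
  name: FAIL ("" is an empty string)
  age: OK (positive integer)
  email: OK (string with @)
  active: OK (boolean)

Result: INVALID (1 error: name)

INVALID (1 error: name)


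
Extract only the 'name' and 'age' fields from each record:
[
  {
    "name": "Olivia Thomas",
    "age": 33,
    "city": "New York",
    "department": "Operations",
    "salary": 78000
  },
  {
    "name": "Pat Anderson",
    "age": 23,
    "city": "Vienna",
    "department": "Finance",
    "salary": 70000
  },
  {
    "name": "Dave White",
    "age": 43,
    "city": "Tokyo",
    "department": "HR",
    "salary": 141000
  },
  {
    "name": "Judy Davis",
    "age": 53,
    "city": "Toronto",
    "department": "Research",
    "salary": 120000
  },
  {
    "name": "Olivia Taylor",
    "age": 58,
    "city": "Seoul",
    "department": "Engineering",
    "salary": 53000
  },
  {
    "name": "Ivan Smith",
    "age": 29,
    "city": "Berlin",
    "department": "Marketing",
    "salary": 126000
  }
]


Original: 6 records with fields: name, age, city, department, salary
Keep: ['name', 'age']
Drop: ['city', 'department', 'salary']
Result: 6 records, 2 fields each

[
  {
    "name": "Olivia Thomas",
    "age": 33
  },
  {
    "name": "Pat Anderson",
    "age": 23
  },
  {
    "name": "Dave White",
    "age": 43
  },
  {
    "name": "Judy Davis",
    "age": 53
  },
  {
    "name": "Olivia Taylor",
    "age": 58
  },
  {
    "name": "Ivan Smith",
    "age": 29
  }
]


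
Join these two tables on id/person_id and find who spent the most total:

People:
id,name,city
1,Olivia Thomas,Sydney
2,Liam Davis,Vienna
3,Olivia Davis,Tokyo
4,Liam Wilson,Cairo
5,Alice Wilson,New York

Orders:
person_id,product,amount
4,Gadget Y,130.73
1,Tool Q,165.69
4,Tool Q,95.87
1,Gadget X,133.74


Join on: people.id = orders.person_id

Joined rows:
  Liam Wilson (Cairo) bought Gadget Y for $130.73
  Olivia Thomas (Sydney) bought Tool Q for $165.69
  Liam Wilson (Cairo) bought Tool Q for $95.87
  Olivia Thomas (Sydney) bought Gadget X for $133.74

Total per person:
  Olivia Thomas: $299.43
  Liam Wilson: $226.60

Top spender: Olivia Thomas ($299.43)

Olivia Thomas ($299.43)


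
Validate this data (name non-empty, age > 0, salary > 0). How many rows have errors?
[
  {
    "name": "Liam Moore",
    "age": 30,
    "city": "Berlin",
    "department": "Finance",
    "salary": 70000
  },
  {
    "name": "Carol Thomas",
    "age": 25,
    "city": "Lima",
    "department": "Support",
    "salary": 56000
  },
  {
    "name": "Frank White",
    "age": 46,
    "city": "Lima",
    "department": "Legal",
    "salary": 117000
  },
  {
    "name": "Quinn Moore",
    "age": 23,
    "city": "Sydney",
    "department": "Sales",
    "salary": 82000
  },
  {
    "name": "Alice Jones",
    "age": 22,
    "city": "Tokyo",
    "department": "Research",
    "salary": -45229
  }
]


Validating 5 records:
Rules: name non-empty, age > 0, salary > 0

  Row 1 (Liam Moore): OK
  Row 2 (Carol Thomas): OK
  Row 3 (Frank White): OK
  Row 4 (Quinn Moore): OK
  Row 5 (Alice Jones): negative salary: -45229

Total errors: 1

1 errors


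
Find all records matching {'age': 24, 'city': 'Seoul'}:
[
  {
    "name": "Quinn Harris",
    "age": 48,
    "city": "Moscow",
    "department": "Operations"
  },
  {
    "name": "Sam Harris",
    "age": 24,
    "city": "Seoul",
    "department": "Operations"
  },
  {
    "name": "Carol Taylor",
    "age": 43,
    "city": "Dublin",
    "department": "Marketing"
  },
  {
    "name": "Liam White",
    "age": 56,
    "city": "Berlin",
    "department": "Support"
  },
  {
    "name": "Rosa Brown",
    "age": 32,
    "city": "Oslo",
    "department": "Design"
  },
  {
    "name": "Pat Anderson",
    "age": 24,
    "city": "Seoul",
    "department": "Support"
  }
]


Search criteria: {'age': 24, 'city': 'Seoul'}

Checking 6 records:
  Quinn Harris: {age: 48, city: Moscow}
  Sam Harris: {age: 24, city: Seoul} <-- MATCH
  Carol Taylor: {age: 43, city: Dublin}
  Liam White: {age: 56, city: Berlin}
  Rosa Brown: {age: 32, city: Oslo}
  Pat Anderson: {age: 24, city: Seoul} <-- MATCH

Matches: ["Sam Harris", "Pat Anderson"]

["Sam Harris", "Pat Anderson"]
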